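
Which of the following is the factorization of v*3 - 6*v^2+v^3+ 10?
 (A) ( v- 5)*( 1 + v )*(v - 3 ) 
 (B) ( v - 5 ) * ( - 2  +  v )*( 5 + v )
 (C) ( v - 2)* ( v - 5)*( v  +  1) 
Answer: C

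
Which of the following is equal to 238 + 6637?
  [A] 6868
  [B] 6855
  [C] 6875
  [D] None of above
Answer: C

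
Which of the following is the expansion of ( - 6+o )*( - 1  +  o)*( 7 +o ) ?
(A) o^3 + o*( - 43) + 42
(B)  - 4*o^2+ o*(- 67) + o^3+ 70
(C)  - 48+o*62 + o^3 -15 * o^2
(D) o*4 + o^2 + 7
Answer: A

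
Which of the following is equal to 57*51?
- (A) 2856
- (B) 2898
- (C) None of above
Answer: C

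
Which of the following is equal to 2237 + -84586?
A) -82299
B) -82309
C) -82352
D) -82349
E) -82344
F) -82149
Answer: D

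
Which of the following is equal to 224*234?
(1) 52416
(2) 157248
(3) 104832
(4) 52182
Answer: 1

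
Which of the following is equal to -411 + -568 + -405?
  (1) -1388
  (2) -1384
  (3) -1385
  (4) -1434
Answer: 2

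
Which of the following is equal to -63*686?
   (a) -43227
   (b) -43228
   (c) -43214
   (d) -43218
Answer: d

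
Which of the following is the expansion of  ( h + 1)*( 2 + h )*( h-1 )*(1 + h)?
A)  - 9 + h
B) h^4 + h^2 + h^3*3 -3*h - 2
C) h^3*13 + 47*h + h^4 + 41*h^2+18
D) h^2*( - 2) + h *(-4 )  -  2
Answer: B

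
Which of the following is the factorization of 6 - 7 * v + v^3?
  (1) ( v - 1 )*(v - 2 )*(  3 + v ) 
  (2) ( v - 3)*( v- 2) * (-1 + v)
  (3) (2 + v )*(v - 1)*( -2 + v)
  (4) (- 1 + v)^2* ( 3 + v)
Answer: 1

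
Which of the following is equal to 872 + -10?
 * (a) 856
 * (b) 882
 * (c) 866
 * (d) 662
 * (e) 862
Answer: e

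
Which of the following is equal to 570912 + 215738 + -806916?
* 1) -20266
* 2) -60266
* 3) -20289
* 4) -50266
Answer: 1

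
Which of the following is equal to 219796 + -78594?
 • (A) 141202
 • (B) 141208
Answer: A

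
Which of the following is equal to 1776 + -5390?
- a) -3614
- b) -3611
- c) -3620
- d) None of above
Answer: a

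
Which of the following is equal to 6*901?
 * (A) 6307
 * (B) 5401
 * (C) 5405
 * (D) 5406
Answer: D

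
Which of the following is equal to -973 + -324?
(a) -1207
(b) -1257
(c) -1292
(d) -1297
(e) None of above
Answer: d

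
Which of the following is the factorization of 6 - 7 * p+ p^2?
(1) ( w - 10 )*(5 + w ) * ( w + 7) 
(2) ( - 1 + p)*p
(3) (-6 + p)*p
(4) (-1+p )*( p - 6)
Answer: 4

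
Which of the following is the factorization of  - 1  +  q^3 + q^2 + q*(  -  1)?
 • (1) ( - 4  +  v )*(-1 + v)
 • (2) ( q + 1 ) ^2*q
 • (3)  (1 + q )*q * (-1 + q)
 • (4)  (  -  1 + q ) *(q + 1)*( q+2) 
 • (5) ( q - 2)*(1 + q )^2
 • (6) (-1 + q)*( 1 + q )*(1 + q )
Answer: 6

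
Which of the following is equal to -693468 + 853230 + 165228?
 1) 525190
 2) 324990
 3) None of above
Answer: 2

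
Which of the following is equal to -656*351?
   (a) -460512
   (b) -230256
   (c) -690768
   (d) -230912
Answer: b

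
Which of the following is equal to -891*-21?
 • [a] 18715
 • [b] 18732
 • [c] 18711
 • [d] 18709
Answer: c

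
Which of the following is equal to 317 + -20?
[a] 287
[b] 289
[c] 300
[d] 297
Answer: d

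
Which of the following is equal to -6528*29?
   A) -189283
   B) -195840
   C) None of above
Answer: C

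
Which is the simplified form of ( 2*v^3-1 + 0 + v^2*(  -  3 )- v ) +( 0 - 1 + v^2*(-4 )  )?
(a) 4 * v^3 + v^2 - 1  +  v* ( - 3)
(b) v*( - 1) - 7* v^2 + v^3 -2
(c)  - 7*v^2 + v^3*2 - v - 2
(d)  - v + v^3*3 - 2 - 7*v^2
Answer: c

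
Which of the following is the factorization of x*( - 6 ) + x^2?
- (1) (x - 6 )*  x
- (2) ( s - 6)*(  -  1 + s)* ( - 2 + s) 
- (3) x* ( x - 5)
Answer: 1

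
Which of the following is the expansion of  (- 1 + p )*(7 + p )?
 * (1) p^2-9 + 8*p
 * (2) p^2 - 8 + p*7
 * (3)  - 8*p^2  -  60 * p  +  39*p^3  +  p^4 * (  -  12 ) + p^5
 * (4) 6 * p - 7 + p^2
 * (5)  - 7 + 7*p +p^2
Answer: 4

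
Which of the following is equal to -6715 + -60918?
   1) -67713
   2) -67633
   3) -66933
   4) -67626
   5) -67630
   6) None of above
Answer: 2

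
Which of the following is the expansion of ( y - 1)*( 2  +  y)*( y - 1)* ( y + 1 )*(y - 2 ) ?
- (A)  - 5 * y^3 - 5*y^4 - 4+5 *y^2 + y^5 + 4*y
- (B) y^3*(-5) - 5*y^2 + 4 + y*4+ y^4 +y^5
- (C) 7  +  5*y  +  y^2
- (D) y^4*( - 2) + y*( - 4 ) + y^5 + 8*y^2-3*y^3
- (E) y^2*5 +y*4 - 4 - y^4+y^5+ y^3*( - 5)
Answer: E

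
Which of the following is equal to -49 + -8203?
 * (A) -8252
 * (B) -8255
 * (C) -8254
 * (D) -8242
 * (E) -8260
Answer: A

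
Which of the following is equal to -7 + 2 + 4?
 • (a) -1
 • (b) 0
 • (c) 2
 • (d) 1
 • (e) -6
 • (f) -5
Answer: a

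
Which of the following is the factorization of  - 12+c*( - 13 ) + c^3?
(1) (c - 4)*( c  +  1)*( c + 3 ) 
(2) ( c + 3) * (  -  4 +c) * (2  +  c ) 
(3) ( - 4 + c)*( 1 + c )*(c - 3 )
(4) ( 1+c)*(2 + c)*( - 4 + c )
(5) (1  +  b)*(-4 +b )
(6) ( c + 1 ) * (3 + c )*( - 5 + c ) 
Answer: 1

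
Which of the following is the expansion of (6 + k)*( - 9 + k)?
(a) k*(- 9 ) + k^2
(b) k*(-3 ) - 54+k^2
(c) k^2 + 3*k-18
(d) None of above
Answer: b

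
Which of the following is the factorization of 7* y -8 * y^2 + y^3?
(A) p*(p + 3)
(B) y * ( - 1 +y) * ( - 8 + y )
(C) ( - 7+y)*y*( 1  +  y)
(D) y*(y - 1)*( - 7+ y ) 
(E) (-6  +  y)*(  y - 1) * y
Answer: D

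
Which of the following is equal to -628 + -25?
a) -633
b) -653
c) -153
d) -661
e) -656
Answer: b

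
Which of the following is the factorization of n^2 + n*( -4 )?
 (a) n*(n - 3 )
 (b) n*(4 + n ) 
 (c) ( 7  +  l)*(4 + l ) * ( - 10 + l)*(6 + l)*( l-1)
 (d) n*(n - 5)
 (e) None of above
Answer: e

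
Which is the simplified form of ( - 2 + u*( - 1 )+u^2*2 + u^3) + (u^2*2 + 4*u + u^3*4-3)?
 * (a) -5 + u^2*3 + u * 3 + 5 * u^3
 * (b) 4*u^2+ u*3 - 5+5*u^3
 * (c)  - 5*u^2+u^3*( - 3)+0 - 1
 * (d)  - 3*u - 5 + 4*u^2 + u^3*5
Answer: b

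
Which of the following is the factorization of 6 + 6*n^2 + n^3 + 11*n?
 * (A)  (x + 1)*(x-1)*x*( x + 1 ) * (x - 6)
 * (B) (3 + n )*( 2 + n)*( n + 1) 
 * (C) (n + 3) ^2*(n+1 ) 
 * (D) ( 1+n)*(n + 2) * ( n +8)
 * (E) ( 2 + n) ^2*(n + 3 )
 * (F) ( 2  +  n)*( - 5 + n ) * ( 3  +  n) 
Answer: B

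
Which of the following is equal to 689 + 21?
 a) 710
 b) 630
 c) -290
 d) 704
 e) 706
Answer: a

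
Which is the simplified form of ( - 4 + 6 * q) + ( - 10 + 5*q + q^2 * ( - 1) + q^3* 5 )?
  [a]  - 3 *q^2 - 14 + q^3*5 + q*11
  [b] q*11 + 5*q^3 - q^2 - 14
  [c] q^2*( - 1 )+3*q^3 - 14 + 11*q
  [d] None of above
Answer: b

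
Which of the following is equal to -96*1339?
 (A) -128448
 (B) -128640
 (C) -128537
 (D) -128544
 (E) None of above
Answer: D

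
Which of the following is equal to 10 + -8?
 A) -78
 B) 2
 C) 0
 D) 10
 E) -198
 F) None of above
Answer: B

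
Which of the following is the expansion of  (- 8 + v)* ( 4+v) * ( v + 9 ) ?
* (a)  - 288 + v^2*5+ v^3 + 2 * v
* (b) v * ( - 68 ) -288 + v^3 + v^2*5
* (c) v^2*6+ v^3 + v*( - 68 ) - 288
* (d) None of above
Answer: b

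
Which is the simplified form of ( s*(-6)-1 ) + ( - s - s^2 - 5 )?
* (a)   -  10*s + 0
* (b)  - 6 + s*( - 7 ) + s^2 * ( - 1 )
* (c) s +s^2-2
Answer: b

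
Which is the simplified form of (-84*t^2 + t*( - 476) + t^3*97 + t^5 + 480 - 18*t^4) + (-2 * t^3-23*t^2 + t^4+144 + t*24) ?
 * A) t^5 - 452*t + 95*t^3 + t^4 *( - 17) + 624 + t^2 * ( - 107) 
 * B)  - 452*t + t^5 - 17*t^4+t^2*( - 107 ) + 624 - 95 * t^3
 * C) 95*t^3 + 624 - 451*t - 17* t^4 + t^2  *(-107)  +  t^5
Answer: A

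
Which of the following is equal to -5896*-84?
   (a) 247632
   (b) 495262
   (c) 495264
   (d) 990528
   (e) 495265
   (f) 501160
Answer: c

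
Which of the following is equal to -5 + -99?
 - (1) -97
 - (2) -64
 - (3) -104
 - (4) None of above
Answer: 3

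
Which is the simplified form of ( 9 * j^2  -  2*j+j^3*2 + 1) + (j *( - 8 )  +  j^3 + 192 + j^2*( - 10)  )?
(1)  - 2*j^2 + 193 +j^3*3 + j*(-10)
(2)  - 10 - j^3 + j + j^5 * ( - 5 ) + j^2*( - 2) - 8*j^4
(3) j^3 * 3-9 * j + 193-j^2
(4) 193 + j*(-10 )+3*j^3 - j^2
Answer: 4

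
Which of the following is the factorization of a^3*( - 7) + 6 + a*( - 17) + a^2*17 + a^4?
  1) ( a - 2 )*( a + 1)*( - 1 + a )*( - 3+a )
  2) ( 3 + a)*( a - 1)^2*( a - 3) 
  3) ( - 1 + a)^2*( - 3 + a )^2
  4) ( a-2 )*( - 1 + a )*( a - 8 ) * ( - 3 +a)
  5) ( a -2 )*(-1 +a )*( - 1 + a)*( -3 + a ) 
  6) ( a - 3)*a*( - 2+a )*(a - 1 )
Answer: 5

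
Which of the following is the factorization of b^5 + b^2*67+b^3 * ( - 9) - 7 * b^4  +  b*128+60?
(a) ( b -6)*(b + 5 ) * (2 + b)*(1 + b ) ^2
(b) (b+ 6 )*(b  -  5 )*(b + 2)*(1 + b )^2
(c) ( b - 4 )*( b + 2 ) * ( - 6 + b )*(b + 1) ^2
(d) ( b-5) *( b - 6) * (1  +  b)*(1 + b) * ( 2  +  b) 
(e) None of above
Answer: d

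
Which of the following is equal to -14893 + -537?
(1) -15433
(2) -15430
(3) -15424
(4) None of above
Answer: 2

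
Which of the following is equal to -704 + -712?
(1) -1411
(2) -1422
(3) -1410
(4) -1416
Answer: 4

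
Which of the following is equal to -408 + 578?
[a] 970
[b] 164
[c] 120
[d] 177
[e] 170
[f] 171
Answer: e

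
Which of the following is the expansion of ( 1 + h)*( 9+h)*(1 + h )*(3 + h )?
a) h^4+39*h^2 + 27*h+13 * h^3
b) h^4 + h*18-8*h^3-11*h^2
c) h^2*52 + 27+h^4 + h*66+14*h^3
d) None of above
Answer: c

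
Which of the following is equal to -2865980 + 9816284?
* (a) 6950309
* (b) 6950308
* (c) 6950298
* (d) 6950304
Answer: d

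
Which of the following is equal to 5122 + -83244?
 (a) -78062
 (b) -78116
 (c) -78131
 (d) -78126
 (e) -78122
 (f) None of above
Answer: e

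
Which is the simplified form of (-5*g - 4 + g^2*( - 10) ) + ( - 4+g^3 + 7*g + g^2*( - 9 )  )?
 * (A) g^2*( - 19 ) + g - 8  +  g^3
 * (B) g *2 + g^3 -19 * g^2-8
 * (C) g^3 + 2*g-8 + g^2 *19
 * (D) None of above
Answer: B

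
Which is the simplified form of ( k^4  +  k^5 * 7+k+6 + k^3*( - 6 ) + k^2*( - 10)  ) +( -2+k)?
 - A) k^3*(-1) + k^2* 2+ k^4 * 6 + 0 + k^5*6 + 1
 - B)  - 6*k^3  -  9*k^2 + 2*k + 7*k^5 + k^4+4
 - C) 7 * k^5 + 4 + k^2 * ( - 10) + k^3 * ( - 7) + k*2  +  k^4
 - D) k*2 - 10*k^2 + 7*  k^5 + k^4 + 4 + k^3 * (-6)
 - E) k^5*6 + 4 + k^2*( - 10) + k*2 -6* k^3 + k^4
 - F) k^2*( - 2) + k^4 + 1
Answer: D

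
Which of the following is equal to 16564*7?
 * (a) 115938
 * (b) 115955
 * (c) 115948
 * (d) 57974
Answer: c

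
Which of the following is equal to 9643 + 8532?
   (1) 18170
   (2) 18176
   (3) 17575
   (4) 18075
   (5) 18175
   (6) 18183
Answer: 5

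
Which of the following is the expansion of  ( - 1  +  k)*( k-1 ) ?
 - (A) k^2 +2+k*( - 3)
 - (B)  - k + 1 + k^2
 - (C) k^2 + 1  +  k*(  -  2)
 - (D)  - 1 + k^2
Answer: C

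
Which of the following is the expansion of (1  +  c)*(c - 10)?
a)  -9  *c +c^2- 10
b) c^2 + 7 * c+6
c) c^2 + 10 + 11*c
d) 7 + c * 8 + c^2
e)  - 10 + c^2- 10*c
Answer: a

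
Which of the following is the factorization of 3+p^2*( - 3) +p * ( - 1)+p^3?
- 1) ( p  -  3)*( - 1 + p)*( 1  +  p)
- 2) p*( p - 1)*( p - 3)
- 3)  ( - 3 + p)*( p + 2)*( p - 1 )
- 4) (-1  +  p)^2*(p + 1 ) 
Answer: 1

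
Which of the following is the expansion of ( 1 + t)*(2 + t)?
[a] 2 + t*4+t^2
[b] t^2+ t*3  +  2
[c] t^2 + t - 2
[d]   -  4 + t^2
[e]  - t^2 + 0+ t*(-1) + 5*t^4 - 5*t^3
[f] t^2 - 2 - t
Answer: b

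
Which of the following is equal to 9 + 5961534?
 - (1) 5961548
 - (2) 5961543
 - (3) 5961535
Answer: 2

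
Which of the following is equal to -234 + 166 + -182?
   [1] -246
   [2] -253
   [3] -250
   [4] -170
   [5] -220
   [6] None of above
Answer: 3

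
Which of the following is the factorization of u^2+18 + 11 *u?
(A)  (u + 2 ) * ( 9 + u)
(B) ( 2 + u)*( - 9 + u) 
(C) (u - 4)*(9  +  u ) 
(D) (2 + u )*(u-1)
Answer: A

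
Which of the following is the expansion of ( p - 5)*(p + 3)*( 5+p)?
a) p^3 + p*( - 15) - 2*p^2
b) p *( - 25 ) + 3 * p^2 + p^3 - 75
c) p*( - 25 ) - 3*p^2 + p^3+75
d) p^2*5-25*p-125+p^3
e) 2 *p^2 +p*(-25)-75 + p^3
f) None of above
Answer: b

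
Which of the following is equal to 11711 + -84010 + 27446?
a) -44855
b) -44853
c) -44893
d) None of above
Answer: b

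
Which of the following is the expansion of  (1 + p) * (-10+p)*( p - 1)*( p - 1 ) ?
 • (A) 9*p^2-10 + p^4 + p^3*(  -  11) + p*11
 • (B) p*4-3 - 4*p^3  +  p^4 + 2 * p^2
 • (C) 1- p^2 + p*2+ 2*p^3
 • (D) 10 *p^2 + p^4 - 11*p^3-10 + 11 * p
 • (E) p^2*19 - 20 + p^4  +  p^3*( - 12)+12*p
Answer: A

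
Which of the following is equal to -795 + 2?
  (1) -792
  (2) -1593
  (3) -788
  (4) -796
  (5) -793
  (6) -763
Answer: 5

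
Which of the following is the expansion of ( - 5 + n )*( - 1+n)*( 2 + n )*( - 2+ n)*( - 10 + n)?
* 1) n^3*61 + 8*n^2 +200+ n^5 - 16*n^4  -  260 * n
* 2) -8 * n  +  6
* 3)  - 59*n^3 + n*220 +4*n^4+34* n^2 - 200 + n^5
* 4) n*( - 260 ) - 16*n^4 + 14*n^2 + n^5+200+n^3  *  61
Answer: 4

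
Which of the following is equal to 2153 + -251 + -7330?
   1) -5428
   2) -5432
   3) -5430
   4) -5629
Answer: 1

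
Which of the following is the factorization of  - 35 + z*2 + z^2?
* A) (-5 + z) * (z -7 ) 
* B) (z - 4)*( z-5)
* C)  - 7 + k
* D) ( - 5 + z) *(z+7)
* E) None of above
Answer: D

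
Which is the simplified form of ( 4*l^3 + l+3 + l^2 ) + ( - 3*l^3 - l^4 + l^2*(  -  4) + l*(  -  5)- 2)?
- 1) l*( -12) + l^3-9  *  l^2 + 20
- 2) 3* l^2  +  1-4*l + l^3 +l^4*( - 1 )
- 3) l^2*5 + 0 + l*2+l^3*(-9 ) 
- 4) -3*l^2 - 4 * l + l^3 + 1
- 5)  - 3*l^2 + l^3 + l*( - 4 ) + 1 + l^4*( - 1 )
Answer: 5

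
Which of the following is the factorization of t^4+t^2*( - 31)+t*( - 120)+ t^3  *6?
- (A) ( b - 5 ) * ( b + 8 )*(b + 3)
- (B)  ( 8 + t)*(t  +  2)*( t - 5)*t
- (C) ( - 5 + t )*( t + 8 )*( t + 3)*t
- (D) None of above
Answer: C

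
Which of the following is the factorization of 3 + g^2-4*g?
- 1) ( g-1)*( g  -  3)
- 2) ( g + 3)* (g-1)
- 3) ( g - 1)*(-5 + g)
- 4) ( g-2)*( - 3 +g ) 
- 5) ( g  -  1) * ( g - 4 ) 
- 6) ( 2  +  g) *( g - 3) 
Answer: 1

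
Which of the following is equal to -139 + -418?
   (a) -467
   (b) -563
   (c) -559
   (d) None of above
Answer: d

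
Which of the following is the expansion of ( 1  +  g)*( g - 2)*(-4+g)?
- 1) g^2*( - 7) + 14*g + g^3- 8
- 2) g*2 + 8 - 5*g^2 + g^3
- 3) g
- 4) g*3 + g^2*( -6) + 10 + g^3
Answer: 2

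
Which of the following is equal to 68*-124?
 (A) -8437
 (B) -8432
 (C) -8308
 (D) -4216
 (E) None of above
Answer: B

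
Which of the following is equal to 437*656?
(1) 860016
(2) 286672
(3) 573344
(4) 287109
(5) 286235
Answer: 2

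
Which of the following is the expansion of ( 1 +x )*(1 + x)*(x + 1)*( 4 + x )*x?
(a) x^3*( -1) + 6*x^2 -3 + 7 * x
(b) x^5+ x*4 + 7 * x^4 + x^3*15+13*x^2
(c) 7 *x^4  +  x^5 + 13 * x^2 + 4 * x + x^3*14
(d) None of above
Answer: b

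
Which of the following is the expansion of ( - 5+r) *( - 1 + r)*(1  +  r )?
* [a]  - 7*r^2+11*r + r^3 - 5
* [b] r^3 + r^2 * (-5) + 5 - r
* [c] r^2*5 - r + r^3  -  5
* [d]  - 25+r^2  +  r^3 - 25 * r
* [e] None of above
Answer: b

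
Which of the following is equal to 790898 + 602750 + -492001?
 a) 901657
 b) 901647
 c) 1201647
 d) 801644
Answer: b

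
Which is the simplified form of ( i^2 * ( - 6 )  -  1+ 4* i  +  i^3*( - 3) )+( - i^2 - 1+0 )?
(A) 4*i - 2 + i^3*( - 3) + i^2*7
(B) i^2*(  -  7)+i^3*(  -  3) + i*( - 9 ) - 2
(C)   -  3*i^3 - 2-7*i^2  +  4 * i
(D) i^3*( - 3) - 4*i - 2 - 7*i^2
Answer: C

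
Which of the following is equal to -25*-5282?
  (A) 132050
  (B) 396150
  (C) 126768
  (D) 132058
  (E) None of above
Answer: A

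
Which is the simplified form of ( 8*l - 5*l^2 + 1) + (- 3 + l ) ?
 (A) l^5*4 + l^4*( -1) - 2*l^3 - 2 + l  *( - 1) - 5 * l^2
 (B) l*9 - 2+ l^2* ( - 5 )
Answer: B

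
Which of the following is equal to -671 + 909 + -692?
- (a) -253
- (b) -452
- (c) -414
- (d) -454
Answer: d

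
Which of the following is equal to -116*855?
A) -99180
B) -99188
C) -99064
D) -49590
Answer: A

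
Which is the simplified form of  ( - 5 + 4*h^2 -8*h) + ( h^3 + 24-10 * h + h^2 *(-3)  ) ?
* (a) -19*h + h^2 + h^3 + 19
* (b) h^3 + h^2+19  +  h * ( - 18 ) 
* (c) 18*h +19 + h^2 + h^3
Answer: b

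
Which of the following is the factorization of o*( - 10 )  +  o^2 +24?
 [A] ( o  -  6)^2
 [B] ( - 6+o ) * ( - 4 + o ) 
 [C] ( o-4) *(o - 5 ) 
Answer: B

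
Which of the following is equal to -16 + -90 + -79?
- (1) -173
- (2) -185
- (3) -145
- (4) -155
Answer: 2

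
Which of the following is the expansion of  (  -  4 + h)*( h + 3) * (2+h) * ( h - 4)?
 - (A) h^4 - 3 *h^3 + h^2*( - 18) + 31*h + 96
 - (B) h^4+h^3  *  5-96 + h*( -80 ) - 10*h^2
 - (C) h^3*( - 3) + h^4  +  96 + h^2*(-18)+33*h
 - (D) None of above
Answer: D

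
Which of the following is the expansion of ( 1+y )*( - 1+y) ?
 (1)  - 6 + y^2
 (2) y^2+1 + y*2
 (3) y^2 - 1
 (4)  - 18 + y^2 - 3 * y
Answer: 3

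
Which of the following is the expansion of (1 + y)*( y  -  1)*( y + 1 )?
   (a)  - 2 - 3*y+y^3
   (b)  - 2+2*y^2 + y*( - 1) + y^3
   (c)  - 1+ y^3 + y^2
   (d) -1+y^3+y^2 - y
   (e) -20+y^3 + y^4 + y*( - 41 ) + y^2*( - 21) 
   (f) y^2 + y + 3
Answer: d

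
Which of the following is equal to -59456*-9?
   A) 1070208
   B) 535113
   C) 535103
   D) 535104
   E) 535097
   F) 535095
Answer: D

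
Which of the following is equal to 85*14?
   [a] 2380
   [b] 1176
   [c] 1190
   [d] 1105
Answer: c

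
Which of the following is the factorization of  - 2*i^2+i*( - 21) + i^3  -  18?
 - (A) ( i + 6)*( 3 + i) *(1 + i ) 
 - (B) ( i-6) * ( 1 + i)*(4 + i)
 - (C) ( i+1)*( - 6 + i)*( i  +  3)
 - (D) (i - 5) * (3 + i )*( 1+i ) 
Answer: C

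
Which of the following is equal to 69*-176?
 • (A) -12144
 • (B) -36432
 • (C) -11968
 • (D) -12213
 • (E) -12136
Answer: A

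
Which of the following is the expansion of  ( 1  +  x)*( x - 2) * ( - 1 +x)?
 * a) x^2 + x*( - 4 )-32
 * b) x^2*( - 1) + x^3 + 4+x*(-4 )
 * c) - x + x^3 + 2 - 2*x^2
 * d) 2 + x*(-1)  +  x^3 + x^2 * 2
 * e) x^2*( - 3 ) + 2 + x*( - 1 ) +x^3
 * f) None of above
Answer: c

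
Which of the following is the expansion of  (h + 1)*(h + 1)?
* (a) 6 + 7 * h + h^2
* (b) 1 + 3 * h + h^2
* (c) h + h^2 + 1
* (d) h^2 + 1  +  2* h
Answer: d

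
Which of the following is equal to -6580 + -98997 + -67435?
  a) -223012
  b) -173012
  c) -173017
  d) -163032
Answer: b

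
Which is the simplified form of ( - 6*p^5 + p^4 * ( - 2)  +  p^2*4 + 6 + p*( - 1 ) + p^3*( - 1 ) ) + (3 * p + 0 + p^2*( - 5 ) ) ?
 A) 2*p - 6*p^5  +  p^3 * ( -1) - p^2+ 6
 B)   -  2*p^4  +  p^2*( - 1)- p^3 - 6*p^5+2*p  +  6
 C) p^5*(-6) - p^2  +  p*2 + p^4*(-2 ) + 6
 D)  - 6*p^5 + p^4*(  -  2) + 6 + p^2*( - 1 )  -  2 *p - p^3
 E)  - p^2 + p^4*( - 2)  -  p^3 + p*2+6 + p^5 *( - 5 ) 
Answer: B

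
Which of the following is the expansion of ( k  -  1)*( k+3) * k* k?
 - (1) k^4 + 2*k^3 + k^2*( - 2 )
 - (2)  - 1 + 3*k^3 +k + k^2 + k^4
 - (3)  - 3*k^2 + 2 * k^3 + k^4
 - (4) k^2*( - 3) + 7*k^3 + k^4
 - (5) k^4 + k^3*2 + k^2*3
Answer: 3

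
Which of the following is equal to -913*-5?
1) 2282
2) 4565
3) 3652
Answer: 2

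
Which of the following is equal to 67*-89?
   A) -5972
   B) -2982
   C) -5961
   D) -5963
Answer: D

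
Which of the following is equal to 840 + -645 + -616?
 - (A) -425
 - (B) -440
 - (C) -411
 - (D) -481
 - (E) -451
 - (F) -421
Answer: F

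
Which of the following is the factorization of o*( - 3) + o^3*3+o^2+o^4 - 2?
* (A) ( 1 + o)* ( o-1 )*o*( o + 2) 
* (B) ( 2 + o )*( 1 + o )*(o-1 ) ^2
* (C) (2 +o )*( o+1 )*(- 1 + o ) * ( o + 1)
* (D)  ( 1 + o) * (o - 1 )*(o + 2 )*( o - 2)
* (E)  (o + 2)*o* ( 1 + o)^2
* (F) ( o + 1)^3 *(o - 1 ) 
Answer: C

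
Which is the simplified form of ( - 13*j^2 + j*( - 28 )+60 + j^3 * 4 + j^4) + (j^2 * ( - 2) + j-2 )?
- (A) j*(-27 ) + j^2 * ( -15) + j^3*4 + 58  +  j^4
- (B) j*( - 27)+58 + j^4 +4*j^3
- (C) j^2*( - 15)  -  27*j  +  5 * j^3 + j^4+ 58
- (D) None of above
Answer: A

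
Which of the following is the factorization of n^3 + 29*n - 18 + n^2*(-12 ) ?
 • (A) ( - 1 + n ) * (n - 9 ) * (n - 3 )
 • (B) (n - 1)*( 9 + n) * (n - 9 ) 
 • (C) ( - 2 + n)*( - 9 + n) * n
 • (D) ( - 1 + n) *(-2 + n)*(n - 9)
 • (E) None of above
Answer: D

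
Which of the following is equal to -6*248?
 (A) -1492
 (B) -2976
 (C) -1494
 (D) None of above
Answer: D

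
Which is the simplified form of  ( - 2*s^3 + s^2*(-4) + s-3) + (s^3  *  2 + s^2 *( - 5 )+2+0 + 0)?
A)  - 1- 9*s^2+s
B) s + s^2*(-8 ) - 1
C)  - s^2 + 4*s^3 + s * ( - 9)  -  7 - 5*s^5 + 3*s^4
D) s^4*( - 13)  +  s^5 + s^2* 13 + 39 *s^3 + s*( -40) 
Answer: A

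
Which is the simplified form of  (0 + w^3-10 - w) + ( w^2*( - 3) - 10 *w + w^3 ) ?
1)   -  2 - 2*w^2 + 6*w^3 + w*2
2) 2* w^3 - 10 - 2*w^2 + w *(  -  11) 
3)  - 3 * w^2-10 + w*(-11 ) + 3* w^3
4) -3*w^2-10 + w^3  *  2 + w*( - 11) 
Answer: 4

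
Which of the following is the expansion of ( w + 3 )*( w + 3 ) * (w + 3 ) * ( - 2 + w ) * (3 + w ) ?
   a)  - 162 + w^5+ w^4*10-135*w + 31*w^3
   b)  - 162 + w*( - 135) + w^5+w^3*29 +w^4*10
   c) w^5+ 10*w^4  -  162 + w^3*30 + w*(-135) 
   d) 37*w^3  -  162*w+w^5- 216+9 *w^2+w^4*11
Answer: c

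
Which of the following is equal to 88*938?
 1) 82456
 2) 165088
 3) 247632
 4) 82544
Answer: 4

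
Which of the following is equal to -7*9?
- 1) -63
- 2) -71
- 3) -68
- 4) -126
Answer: 1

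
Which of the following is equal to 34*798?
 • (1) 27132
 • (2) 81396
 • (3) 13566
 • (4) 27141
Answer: 1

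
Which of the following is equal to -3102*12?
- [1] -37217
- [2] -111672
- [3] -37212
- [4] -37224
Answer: 4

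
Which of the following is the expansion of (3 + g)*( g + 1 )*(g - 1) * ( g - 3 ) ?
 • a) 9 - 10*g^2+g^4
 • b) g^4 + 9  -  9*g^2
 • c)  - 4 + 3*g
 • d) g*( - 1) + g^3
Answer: a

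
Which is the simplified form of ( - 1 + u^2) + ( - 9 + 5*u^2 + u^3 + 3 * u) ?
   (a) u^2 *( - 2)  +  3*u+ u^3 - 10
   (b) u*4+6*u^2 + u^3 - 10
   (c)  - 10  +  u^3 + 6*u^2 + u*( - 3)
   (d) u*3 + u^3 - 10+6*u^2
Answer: d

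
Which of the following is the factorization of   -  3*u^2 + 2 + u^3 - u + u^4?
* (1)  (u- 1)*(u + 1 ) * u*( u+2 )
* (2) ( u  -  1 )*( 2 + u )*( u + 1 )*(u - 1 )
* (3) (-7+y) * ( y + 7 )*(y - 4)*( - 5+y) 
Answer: 2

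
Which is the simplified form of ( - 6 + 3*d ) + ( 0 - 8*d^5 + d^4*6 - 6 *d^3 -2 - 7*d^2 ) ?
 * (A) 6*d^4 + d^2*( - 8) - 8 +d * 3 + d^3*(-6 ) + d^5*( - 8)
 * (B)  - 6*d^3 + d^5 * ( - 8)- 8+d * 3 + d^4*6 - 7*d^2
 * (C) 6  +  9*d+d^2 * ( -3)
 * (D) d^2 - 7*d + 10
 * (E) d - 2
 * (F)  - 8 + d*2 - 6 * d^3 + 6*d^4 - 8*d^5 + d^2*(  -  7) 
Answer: B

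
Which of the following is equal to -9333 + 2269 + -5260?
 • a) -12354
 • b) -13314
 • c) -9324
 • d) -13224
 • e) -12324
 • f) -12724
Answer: e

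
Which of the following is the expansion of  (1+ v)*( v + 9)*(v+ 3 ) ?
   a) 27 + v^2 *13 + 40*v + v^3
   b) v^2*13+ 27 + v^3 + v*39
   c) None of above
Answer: b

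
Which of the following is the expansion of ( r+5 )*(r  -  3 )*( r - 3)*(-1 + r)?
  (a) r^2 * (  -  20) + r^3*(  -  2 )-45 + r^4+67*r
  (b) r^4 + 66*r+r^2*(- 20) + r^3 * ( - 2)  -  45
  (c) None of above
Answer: b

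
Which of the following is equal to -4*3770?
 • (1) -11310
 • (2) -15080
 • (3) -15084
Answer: 2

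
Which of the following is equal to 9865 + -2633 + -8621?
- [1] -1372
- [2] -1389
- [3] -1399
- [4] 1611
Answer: 2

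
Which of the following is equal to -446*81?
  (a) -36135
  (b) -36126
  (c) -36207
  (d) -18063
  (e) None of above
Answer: b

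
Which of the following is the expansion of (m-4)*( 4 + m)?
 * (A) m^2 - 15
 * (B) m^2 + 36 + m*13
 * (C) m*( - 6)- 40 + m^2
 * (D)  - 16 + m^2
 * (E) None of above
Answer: D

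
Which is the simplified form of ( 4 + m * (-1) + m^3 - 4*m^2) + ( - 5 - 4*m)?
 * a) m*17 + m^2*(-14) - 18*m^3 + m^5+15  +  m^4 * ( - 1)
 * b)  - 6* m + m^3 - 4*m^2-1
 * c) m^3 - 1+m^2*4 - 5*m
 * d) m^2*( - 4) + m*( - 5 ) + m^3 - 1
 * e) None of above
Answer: d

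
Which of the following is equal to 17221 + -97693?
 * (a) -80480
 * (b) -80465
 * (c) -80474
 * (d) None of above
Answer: d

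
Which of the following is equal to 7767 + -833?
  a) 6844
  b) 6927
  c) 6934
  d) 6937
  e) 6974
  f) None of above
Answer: c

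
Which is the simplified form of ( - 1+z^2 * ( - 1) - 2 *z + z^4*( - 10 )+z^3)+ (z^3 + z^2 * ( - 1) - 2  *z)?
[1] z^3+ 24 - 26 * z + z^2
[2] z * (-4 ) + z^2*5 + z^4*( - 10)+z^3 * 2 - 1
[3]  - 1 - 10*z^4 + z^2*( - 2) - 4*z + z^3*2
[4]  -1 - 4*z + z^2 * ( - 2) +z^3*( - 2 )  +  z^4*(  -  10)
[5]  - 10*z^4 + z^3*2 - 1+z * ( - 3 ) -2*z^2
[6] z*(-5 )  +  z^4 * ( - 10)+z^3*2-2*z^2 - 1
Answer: 3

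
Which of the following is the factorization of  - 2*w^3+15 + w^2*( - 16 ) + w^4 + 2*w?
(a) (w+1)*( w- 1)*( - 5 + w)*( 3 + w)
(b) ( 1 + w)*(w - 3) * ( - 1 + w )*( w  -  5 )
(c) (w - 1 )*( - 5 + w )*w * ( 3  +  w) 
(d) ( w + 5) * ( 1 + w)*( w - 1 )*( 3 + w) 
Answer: a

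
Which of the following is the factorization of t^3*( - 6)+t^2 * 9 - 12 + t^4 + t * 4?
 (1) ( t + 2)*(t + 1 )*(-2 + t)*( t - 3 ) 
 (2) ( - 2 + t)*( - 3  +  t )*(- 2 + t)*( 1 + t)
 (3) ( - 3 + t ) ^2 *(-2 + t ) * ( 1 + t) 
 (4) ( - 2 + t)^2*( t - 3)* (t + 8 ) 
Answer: 2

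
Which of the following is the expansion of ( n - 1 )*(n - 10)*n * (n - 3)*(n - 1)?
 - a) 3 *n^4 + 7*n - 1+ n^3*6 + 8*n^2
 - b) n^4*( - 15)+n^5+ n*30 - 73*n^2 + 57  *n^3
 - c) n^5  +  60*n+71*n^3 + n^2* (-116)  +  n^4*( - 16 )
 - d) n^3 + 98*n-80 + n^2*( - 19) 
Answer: b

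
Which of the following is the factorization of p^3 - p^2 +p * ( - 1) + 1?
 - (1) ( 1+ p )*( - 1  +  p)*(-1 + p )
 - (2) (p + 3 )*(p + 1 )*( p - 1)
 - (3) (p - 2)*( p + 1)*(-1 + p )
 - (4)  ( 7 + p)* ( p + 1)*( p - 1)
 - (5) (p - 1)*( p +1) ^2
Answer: 1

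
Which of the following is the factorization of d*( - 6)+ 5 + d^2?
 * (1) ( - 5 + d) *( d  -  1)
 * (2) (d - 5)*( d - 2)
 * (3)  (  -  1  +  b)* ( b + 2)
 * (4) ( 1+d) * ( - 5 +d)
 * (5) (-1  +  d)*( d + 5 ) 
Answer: 1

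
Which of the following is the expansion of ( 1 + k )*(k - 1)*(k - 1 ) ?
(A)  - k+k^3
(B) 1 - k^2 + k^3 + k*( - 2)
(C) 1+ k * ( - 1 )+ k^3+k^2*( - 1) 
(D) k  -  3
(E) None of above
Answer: C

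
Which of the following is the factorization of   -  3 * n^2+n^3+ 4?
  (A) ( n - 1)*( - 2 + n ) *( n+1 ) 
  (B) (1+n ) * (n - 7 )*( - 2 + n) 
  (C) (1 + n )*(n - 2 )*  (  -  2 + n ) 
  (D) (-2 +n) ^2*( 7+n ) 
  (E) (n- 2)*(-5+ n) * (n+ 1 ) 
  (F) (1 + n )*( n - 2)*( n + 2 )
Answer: C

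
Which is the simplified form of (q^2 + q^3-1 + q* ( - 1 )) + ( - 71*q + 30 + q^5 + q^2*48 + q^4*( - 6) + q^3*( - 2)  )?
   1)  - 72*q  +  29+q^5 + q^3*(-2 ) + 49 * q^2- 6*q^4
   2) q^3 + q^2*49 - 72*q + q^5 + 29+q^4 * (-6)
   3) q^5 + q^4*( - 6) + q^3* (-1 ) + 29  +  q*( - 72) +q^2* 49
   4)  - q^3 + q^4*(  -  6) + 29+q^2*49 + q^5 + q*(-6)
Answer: 3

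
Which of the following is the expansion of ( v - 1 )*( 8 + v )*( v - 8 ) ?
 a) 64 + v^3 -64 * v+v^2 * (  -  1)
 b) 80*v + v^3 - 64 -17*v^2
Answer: a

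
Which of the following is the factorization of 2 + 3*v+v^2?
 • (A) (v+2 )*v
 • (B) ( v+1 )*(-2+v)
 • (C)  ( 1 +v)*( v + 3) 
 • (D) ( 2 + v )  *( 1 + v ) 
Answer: D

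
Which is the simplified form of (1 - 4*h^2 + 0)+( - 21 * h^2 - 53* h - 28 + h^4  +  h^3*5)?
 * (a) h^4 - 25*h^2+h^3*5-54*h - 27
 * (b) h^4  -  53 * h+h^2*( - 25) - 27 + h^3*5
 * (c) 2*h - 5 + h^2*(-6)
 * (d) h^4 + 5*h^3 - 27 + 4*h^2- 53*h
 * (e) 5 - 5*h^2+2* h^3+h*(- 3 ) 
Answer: b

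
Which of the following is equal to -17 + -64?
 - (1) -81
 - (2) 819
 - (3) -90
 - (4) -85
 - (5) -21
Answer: 1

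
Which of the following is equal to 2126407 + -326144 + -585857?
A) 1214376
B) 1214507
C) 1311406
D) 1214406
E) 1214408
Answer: D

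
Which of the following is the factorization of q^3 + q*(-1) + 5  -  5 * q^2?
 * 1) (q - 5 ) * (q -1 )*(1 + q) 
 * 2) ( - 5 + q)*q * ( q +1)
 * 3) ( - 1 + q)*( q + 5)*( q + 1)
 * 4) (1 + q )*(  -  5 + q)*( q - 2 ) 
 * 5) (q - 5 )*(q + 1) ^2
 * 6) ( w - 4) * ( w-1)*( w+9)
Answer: 1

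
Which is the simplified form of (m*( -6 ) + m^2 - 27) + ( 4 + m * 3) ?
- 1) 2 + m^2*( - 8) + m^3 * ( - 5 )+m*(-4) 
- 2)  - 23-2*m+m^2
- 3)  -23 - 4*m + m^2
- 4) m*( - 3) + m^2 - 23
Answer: 4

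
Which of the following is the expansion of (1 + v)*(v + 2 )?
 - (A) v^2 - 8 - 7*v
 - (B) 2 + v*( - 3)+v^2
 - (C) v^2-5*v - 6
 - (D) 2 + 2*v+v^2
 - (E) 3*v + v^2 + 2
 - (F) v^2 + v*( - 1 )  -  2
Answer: E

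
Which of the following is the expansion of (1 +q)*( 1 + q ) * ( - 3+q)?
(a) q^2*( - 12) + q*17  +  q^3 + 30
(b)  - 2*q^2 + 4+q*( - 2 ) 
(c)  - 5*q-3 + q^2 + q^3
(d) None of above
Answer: d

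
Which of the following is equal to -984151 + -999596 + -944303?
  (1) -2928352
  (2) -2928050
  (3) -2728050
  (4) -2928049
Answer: 2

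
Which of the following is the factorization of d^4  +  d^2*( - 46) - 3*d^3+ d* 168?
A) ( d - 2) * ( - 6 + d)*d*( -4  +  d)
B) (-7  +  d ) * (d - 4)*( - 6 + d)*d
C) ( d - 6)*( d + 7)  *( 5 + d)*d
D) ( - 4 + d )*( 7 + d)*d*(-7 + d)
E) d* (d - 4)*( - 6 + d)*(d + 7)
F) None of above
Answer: E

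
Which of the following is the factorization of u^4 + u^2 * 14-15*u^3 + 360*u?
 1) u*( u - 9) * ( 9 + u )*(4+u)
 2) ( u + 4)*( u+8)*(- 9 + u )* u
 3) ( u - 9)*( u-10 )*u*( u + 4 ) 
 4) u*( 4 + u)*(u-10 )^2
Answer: 3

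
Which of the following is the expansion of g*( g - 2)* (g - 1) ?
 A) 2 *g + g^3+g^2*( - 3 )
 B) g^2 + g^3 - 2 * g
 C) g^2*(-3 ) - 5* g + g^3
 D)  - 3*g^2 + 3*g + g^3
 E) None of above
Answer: A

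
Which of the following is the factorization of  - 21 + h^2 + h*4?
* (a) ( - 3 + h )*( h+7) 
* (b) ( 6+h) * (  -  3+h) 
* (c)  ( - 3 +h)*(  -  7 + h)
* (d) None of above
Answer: a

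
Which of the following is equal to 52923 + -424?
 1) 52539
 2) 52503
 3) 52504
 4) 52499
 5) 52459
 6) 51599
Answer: 4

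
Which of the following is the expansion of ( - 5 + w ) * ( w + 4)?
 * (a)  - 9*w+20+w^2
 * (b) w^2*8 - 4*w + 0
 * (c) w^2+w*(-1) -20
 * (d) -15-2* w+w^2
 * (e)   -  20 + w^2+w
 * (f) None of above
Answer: c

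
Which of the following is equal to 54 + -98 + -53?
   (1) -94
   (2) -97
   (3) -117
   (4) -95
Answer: 2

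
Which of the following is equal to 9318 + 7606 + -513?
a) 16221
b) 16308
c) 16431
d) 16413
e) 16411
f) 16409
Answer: e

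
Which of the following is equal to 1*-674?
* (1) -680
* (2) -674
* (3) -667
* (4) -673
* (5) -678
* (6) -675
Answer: 2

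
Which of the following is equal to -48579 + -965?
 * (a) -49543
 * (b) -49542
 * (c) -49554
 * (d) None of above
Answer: d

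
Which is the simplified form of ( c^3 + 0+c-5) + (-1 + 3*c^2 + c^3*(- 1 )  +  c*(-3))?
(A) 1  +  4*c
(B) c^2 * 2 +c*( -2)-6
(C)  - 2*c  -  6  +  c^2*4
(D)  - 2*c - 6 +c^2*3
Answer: D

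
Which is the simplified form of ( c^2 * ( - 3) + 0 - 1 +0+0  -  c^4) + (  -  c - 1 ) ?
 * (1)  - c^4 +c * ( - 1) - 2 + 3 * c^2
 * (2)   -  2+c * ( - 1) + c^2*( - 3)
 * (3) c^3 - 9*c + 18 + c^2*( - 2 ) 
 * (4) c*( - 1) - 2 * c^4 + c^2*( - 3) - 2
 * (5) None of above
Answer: 5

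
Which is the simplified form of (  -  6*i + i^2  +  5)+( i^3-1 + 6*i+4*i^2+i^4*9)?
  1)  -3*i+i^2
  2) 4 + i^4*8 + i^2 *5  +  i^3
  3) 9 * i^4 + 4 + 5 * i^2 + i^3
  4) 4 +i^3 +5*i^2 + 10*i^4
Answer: 3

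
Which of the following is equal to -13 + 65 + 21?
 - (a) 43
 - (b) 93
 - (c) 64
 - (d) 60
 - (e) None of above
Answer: e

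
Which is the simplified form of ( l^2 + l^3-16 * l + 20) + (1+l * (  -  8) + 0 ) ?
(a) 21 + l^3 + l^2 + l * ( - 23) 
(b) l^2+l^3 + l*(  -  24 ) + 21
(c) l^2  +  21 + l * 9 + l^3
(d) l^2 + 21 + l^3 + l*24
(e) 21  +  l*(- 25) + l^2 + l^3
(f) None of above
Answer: b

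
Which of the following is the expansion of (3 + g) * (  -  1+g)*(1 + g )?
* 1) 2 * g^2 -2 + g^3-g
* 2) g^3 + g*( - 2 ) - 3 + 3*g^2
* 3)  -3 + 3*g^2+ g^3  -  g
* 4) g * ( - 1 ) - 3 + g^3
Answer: 3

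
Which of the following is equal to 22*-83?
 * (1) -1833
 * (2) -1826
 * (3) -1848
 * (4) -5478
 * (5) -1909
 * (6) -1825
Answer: 2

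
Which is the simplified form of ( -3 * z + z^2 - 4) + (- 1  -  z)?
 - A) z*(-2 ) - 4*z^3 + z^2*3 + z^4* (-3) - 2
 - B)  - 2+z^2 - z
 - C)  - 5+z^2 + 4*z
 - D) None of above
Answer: D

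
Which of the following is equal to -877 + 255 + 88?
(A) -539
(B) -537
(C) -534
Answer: C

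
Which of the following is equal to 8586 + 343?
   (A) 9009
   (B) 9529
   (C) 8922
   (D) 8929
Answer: D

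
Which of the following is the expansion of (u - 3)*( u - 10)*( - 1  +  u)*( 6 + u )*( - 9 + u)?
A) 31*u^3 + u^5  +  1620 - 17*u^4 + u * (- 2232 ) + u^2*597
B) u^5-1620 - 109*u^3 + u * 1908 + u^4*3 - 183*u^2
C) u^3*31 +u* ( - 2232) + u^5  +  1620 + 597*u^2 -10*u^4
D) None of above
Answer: A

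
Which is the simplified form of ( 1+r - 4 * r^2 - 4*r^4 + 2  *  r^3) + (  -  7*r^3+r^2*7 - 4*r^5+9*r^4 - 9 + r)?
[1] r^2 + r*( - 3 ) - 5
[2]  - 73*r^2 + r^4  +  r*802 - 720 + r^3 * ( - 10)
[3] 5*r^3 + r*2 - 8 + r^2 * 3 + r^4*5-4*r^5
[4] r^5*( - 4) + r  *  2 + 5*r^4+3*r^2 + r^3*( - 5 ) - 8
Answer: 4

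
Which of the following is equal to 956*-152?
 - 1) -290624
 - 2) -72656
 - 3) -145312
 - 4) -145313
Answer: 3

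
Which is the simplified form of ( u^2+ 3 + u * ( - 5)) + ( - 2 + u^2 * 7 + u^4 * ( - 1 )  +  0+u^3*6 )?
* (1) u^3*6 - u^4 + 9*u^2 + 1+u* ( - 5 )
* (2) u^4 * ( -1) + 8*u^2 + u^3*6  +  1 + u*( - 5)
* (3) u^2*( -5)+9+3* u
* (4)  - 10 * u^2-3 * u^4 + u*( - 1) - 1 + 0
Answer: 2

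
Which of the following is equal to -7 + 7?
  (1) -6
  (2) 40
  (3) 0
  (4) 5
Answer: 3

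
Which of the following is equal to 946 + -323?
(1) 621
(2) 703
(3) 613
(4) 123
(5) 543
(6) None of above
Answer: 6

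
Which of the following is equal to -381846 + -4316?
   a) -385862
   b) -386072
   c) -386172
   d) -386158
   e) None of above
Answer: e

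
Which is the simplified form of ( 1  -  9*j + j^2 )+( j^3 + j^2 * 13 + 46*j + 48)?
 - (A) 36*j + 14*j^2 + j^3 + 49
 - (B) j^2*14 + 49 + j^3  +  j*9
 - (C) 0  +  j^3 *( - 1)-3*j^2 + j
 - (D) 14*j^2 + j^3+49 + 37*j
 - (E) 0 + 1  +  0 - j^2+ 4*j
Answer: D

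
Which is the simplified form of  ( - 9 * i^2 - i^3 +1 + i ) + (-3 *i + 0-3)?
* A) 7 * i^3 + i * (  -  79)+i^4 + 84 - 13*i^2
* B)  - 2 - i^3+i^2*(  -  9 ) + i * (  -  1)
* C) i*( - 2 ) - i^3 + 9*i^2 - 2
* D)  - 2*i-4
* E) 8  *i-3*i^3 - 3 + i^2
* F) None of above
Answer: F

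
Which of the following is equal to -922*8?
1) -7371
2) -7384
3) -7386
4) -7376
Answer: 4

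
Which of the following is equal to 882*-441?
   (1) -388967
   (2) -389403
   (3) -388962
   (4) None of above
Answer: 3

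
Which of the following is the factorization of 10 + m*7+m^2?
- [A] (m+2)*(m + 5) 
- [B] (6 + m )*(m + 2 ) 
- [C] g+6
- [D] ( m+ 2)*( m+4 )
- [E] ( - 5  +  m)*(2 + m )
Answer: A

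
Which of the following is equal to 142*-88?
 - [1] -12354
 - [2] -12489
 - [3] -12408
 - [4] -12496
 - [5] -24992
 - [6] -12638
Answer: 4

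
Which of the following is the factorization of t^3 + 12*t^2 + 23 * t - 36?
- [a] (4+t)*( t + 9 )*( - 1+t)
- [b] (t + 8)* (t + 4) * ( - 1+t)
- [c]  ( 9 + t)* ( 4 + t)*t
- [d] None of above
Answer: a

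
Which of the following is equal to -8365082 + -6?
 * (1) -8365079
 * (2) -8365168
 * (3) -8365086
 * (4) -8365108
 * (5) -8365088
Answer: 5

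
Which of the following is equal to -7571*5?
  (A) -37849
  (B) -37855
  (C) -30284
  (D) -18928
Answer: B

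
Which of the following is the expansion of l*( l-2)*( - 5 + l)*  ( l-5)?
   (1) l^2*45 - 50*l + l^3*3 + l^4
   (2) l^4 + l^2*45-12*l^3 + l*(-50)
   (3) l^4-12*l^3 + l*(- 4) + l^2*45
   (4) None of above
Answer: 2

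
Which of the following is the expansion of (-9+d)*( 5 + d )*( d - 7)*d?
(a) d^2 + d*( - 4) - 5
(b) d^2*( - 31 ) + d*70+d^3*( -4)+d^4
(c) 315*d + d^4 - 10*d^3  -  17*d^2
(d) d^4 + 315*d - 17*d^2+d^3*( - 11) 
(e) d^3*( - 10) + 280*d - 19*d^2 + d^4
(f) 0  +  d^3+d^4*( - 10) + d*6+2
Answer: d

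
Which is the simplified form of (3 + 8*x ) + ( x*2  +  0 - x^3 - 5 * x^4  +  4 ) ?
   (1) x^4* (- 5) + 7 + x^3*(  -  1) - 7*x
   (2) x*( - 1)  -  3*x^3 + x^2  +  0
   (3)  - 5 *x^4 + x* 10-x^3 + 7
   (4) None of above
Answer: 3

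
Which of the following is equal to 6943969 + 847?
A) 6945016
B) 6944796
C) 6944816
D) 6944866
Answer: C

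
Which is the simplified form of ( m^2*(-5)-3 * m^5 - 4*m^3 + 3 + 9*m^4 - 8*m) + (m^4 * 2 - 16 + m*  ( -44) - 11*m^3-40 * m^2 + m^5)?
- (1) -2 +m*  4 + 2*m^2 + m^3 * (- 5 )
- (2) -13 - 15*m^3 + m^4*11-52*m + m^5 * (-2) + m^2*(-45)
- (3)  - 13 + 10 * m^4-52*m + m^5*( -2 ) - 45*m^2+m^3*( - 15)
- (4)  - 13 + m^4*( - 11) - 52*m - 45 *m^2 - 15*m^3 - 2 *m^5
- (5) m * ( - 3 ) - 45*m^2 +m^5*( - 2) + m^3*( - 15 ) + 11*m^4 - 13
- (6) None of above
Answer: 2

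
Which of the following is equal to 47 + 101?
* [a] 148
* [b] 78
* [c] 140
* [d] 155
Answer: a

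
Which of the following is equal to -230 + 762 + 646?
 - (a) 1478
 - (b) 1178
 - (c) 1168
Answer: b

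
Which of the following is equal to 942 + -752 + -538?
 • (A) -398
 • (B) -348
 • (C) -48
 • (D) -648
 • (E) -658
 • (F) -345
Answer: B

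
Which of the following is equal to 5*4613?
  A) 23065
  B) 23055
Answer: A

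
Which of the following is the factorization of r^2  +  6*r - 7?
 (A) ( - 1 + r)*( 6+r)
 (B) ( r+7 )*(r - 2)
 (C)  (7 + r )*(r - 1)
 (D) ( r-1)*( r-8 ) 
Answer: C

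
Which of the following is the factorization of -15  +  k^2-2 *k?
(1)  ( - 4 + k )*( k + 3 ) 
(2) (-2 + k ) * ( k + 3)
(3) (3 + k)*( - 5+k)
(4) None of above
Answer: 3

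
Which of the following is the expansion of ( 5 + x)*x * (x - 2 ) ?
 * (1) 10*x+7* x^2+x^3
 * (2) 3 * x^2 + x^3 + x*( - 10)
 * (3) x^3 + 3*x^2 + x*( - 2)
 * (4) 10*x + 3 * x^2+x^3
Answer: 2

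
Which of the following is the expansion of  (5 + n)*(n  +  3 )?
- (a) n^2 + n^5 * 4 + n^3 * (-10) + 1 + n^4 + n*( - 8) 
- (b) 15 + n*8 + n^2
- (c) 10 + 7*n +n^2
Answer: b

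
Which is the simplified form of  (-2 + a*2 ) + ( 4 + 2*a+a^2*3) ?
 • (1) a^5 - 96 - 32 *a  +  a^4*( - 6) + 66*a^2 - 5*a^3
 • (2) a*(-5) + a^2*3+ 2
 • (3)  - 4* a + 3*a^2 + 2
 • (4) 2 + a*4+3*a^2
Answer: 4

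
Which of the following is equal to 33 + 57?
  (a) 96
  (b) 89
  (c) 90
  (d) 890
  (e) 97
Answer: c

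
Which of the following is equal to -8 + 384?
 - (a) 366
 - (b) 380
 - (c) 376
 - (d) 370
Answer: c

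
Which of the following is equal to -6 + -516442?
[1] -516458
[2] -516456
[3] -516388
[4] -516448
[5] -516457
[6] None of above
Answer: 4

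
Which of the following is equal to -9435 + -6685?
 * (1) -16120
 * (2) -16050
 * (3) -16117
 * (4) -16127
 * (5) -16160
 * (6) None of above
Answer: 1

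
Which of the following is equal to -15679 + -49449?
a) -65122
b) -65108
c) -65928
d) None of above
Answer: d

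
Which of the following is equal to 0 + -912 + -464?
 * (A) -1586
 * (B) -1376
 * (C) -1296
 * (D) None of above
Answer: B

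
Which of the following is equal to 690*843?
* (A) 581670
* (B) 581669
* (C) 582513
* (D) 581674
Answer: A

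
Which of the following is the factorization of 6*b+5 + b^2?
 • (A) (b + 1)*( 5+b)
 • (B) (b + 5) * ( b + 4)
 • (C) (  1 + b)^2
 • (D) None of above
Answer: A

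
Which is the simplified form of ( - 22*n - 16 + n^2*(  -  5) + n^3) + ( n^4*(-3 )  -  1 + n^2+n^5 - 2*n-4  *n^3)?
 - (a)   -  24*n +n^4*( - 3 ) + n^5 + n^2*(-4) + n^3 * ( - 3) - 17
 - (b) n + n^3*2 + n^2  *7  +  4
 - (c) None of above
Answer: a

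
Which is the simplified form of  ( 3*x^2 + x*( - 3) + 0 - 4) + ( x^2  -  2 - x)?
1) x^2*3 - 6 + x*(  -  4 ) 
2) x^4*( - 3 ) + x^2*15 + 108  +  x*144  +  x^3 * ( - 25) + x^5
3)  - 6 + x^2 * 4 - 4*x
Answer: 3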